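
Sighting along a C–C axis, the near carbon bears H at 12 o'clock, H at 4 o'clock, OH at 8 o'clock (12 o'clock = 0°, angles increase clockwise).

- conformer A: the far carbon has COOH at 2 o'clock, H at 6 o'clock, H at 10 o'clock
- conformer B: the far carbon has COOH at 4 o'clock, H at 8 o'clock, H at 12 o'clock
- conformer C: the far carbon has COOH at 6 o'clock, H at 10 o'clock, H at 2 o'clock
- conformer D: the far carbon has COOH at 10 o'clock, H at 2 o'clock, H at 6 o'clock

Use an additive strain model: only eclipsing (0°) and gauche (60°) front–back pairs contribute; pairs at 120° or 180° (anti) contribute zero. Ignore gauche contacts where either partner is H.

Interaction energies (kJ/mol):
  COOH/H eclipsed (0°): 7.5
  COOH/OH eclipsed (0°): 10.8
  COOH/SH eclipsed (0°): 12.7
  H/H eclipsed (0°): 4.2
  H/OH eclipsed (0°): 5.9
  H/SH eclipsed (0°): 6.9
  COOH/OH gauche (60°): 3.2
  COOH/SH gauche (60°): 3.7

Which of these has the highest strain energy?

B

A (staggered): no non-H gauche contacts → 0.0 kJ/mol.
B is eclipsed. H at 0° is eclipsed with H at 0° (4.2); H at 120° is eclipsed with COOH at 120° (7.5); OH at 240° is eclipsed with H at 240° (5.9). Total 17.6 kJ/mol.
C is staggered. OH at 240° is gauche with COOH at 180° (3.2). Total 3.2 kJ/mol.
D is staggered. OH at 240° is gauche with COOH at 300° (3.2). Total 3.2 kJ/mol.
B has the highest total (17.6 kJ/mol).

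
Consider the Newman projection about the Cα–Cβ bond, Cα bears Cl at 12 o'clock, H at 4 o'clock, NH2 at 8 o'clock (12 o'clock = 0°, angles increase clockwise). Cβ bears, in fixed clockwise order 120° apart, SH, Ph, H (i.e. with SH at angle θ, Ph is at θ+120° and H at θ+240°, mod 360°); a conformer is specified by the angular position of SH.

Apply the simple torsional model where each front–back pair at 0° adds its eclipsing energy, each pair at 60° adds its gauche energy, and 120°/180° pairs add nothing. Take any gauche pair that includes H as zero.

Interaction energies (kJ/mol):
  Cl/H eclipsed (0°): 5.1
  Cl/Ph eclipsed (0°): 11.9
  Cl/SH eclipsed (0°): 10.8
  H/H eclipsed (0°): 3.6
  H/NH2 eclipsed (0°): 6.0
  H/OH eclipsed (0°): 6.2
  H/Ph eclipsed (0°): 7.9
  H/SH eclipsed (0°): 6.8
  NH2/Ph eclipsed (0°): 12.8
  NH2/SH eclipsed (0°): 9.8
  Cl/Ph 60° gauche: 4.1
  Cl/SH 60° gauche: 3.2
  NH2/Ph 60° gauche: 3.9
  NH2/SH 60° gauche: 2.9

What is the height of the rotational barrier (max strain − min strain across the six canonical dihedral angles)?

SH at 0° (eclipsed): Cl–SH eclipsed, H–Ph eclipsed, NH2–H eclipsed; 10.8 + 7.9 + 6.0 = 24.7 kJ/mol.
SH at 60° (staggered): Cl–SH gauche, NH2–Ph gauche; 3.2 + 3.9 = 7.1 kJ/mol.
SH at 120° (eclipsed): Cl–H eclipsed, H–SH eclipsed, NH2–Ph eclipsed; 5.1 + 6.8 + 12.8 = 24.7 kJ/mol.
SH at 180° (staggered): Cl–Ph gauche, NH2–SH gauche, NH2–Ph gauche; 4.1 + 2.9 + 3.9 = 10.9 kJ/mol.
SH at 240° (eclipsed): Cl–Ph eclipsed, H–H eclipsed, NH2–SH eclipsed; 11.9 + 3.6 + 9.8 = 25.3 kJ/mol.
SH at 300° (staggered): Cl–SH gauche, Cl–Ph gauche, NH2–SH gauche; 3.2 + 4.1 + 2.9 = 10.2 kJ/mol.
Max at 240° (25.3 kJ/mol), min at 60° (7.1 kJ/mol); barrier = 18.2 kJ/mol.

18.2 kJ/mol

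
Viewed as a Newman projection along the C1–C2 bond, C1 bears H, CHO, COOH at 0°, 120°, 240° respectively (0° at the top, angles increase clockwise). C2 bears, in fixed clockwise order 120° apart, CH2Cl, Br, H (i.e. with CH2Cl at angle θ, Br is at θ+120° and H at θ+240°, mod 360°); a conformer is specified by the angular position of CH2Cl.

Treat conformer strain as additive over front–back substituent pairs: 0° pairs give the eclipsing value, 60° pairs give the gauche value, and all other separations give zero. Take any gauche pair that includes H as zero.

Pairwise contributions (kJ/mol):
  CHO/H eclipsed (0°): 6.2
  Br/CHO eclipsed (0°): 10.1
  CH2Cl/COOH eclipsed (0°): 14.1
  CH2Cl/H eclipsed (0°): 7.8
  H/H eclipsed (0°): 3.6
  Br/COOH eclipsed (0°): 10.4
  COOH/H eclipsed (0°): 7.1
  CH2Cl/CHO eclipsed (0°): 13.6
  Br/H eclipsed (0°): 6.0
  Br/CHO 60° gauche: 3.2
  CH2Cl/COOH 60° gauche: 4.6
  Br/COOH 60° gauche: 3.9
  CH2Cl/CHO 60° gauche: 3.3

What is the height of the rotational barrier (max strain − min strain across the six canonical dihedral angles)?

19.8 kJ/mol

CH2Cl at 0° (eclipsed): H–CH2Cl eclipsed, CHO–Br eclipsed, COOH–H eclipsed; 7.8 + 10.1 + 7.1 = 25.0 kJ/mol.
CH2Cl at 60° (staggered): CHO–CH2Cl gauche, CHO–Br gauche, COOH–Br gauche; 3.3 + 3.2 + 3.9 = 10.4 kJ/mol.
CH2Cl at 120° (eclipsed): H–H eclipsed, CHO–CH2Cl eclipsed, COOH–Br eclipsed; 3.6 + 13.6 + 10.4 = 27.6 kJ/mol.
CH2Cl at 180° (staggered): CHO–CH2Cl gauche, COOH–CH2Cl gauche, COOH–Br gauche; 3.3 + 4.6 + 3.9 = 11.8 kJ/mol.
CH2Cl at 240° (eclipsed): H–Br eclipsed, CHO–H eclipsed, COOH–CH2Cl eclipsed; 6.0 + 6.2 + 14.1 = 26.3 kJ/mol.
CH2Cl at 300° (staggered): CHO–Br gauche, COOH–CH2Cl gauche; 3.2 + 4.6 = 7.8 kJ/mol.
Max at 120° (27.6 kJ/mol), min at 300° (7.8 kJ/mol); barrier = 19.8 kJ/mol.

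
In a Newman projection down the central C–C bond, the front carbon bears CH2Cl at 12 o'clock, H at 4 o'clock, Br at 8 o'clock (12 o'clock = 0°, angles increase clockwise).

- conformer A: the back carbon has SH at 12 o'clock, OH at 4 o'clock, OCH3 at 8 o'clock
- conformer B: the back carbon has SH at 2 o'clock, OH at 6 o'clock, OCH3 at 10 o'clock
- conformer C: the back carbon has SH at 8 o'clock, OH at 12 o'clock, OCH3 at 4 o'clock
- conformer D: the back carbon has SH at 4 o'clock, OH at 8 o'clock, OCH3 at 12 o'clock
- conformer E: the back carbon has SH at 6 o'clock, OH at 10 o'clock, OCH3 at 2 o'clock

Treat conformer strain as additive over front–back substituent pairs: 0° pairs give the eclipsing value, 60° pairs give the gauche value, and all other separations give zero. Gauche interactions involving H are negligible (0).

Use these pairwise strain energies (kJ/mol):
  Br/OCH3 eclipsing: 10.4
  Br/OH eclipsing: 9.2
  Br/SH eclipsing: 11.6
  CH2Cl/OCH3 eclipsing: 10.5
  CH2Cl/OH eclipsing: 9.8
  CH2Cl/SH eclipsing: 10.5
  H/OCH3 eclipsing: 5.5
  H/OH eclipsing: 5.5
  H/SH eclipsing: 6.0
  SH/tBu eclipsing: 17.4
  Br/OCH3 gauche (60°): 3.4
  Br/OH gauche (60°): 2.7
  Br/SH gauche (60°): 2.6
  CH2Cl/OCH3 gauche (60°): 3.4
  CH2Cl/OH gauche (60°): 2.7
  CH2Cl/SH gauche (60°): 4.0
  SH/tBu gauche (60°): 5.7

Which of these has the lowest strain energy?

A is eclipsed. CH2Cl at 0° is eclipsed with SH at 0° (10.5); H at 120° is eclipsed with OH at 120° (5.5); Br at 240° is eclipsed with OCH3 at 240° (10.4). Total 26.4 kJ/mol.
B is staggered. CH2Cl at 0° is gauche with SH at 60° (4.0); CH2Cl at 0° is gauche with OCH3 at 300° (3.4); Br at 240° is gauche with OH at 180° (2.7); Br at 240° is gauche with OCH3 at 300° (3.4). Total 13.5 kJ/mol.
C is eclipsed. CH2Cl at 0° is eclipsed with OH at 0° (9.8); H at 120° is eclipsed with OCH3 at 120° (5.5); Br at 240° is eclipsed with SH at 240° (11.6). Total 26.9 kJ/mol.
D is eclipsed. CH2Cl at 0° is eclipsed with OCH3 at 0° (10.5); H at 120° is eclipsed with SH at 120° (6.0); Br at 240° is eclipsed with OH at 240° (9.2). Total 25.7 kJ/mol.
E is staggered. CH2Cl at 0° is gauche with OH at 300° (2.7); CH2Cl at 0° is gauche with OCH3 at 60° (3.4); Br at 240° is gauche with SH at 180° (2.6); Br at 240° is gauche with OH at 300° (2.7). Total 11.4 kJ/mol.
E has the lowest total (11.4 kJ/mol).

E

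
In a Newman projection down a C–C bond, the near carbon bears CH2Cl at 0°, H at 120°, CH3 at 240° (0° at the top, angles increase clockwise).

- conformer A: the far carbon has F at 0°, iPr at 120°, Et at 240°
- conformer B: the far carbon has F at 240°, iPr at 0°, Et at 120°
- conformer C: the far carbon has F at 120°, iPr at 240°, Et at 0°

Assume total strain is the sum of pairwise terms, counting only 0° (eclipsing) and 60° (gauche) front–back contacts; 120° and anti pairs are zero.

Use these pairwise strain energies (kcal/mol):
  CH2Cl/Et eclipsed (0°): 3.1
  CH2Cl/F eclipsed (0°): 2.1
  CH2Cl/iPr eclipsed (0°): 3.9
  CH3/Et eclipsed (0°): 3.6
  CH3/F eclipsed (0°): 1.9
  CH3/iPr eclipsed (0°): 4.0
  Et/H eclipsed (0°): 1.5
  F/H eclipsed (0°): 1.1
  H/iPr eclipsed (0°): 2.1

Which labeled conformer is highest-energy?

A (eclipsed): CH2Cl–F eclipsed, H–iPr eclipsed, CH3–Et eclipsed; 2.1 + 2.1 + 3.6 = 7.8 kcal/mol.
B (eclipsed): CH2Cl–iPr eclipsed, H–Et eclipsed, CH3–F eclipsed; 3.9 + 1.5 + 1.9 = 7.3 kcal/mol.
C (eclipsed): CH2Cl–Et eclipsed, H–F eclipsed, CH3–iPr eclipsed; 3.1 + 1.1 + 4.0 = 8.2 kcal/mol.
C has the highest total (8.2 kcal/mol).

C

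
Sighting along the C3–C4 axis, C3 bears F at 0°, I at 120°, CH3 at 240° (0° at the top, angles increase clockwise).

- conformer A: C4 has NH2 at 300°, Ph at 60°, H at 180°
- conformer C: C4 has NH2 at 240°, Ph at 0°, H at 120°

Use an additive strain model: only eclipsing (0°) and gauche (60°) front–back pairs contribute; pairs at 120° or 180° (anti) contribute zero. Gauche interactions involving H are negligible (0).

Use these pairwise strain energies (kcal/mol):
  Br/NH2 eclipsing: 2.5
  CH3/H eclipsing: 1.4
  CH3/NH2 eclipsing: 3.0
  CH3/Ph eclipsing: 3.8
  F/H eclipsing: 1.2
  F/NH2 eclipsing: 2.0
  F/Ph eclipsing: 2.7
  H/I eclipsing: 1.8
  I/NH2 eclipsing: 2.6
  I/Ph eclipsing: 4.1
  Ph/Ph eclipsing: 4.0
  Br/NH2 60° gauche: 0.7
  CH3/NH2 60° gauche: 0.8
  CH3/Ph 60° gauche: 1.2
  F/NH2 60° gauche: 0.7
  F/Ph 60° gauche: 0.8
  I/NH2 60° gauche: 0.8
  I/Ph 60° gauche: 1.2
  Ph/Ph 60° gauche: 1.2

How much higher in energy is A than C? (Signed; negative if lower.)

-4.0 kcal/mol

A (staggered): F–NH2 gauche, F–Ph gauche, I–Ph gauche, CH3–NH2 gauche; 0.7 + 0.8 + 1.2 + 0.8 = 3.5 kcal/mol.
C (eclipsed): F–Ph eclipsed, I–H eclipsed, CH3–NH2 eclipsed; 2.7 + 1.8 + 3.0 = 7.5 kcal/mol.
E(A) − E(C) = 3.5 − 7.5 = -4.0 kcal/mol.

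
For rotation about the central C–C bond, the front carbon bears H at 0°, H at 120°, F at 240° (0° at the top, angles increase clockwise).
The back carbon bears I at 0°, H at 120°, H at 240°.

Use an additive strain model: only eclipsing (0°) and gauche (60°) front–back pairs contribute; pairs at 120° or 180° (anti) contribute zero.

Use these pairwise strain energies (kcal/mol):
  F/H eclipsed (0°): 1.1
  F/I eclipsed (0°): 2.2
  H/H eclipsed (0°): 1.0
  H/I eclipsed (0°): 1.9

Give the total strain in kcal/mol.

This conformer (eclipsed): H(0°)/I(0°) eclipsed 1.9; H(120°)/H(120°) eclipsed 1.0; F(240°)/H(240°) eclipsed 1.1 → 4.0 kcal/mol.

4.0 kcal/mol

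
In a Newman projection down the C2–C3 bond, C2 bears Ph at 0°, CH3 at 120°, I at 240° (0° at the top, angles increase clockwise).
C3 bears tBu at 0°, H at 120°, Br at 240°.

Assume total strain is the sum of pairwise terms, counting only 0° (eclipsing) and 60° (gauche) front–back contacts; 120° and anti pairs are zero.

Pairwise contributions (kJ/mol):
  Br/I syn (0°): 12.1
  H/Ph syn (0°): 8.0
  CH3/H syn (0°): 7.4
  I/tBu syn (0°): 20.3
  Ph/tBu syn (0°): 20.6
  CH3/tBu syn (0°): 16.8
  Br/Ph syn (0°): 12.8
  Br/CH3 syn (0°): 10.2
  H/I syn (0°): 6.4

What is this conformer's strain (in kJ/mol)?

This conformer (eclipsed): Ph(0°)/tBu(0°) eclipsed 20.6; CH3(120°)/H(120°) eclipsed 7.4; I(240°)/Br(240°) eclipsed 12.1 → 40.1 kJ/mol.

40.1 kJ/mol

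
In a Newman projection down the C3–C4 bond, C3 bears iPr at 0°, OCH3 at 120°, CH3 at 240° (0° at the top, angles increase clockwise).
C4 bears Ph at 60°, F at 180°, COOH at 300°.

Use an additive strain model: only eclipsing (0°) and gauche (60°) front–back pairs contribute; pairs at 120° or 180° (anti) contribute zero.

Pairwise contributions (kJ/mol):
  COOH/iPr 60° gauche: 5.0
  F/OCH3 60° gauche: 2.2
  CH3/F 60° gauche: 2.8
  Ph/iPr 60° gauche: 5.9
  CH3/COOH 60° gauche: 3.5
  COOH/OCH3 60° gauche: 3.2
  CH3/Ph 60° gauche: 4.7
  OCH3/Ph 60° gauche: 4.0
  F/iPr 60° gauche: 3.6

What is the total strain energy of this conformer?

23.4 kJ/mol

This conformer (staggered): iPr(0°)/Ph(60°) gauche 5.9; iPr(0°)/COOH(300°) gauche 5.0; OCH3(120°)/Ph(60°) gauche 4.0; OCH3(120°)/F(180°) gauche 2.2; CH3(240°)/F(180°) gauche 2.8; CH3(240°)/COOH(300°) gauche 3.5 → 23.4 kJ/mol.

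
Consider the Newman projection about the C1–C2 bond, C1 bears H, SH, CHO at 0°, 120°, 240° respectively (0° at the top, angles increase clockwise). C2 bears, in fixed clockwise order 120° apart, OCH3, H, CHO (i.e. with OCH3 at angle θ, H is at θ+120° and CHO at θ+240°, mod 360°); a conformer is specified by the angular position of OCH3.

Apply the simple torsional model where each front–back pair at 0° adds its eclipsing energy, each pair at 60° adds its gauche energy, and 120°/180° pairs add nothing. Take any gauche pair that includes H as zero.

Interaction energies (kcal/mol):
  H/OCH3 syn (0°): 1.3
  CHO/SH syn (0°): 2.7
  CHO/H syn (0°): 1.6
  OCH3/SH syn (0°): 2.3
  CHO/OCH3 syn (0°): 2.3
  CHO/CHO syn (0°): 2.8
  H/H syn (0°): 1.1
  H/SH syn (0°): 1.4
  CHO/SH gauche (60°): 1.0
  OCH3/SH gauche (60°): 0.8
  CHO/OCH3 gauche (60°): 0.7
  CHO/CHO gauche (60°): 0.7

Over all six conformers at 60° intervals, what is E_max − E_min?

OCH3 at 0° (eclipsed): H(0°)/OCH3(0°) eclipsed 1.3; SH(120°)/H(120°) eclipsed 1.4; CHO(240°)/CHO(240°) eclipsed 2.8 → 5.5 kcal/mol.
OCH3 at 60° (staggered): SH(120°)/OCH3(60°) gauche 0.8; CHO(240°)/CHO(300°) gauche 0.7 → 1.5 kcal/mol.
OCH3 at 120° (eclipsed): H(0°)/CHO(0°) eclipsed 1.6; SH(120°)/OCH3(120°) eclipsed 2.3; CHO(240°)/H(240°) eclipsed 1.6 → 5.5 kcal/mol.
OCH3 at 180° (staggered): SH(120°)/OCH3(180°) gauche 0.8; SH(120°)/CHO(60°) gauche 1.0; CHO(240°)/OCH3(180°) gauche 0.7 → 2.5 kcal/mol.
OCH3 at 240° (eclipsed): H(0°)/H(0°) eclipsed 1.1; SH(120°)/CHO(120°) eclipsed 2.7; CHO(240°)/OCH3(240°) eclipsed 2.3 → 6.1 kcal/mol.
OCH3 at 300° (staggered): SH(120°)/CHO(180°) gauche 1.0; CHO(240°)/OCH3(300°) gauche 0.7; CHO(240°)/CHO(180°) gauche 0.7 → 2.4 kcal/mol.
Max at 240° (6.1 kcal/mol), min at 60° (1.5 kcal/mol); barrier = 4.6 kcal/mol.

4.6 kcal/mol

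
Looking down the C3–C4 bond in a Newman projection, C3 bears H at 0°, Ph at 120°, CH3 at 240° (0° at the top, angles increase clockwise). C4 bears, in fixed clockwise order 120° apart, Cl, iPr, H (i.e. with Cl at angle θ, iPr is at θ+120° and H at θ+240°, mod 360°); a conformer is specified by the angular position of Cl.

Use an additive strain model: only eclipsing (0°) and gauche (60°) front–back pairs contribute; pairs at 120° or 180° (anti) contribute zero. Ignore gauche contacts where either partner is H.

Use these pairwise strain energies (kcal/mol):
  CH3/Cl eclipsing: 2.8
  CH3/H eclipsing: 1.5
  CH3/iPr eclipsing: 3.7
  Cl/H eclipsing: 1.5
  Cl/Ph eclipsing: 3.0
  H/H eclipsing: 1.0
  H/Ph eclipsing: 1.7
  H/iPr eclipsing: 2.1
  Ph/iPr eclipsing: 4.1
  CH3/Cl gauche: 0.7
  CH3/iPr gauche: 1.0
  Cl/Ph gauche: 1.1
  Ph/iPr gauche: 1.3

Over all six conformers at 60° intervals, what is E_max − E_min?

Cl at 0° (eclipsed): H(0°)/Cl(0°) eclipsed 1.5; Ph(120°)/iPr(120°) eclipsed 4.1; CH3(240°)/H(240°) eclipsed 1.5 → 7.1 kcal/mol.
Cl at 60° (staggered): Ph(120°)/Cl(60°) gauche 1.1; Ph(120°)/iPr(180°) gauche 1.3; CH3(240°)/iPr(180°) gauche 1.0 → 3.4 kcal/mol.
Cl at 120° (eclipsed): H(0°)/H(0°) eclipsed 1.0; Ph(120°)/Cl(120°) eclipsed 3.0; CH3(240°)/iPr(240°) eclipsed 3.7 → 7.7 kcal/mol.
Cl at 180° (staggered): Ph(120°)/Cl(180°) gauche 1.1; CH3(240°)/Cl(180°) gauche 0.7; CH3(240°)/iPr(300°) gauche 1.0 → 2.8 kcal/mol.
Cl at 240° (eclipsed): H(0°)/iPr(0°) eclipsed 2.1; Ph(120°)/H(120°) eclipsed 1.7; CH3(240°)/Cl(240°) eclipsed 2.8 → 6.6 kcal/mol.
Cl at 300° (staggered): Ph(120°)/iPr(60°) gauche 1.3; CH3(240°)/Cl(300°) gauche 0.7 → 2.0 kcal/mol.
Max at 120° (7.7 kcal/mol), min at 300° (2.0 kcal/mol); barrier = 5.7 kcal/mol.

5.7 kcal/mol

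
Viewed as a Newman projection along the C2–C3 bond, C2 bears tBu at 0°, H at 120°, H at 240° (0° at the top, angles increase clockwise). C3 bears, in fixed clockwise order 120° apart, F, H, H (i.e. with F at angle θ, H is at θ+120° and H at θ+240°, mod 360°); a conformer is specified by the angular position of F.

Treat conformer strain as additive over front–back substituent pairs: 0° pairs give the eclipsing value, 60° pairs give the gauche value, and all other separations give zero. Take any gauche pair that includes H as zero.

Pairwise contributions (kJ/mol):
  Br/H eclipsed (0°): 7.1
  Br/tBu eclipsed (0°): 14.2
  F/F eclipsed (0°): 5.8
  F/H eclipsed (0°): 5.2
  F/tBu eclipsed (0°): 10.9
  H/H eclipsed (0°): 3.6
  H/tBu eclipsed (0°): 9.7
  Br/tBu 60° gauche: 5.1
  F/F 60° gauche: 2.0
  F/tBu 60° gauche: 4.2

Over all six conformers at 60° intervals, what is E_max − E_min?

F at 0° (eclipsed): tBu–F eclipsed, H–H eclipsed, H–H eclipsed; 10.9 + 3.6 + 3.6 = 18.1 kJ/mol.
F at 60° (staggered): tBu–F gauche; 4.2 = 4.2 kJ/mol.
F at 120° (eclipsed): tBu–H eclipsed, H–F eclipsed, H–H eclipsed; 9.7 + 5.2 + 3.6 = 18.5 kJ/mol.
F at 180° (staggered): no non-H gauche contacts → 0.0 kJ/mol.
F at 240° (eclipsed): tBu–H eclipsed, H–H eclipsed, H–F eclipsed; 9.7 + 3.6 + 5.2 = 18.5 kJ/mol.
F at 300° (staggered): tBu–F gauche; 4.2 = 4.2 kJ/mol.
Max at 120° (18.5 kJ/mol), min at 180° (0.0 kJ/mol); barrier = 18.5 kJ/mol.

18.5 kJ/mol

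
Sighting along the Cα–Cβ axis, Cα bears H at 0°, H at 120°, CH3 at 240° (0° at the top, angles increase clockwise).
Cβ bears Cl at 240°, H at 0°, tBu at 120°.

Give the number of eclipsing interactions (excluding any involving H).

Non-H eclipsing pairs: CH3(240°)/Cl(240°) — 1 interaction.

1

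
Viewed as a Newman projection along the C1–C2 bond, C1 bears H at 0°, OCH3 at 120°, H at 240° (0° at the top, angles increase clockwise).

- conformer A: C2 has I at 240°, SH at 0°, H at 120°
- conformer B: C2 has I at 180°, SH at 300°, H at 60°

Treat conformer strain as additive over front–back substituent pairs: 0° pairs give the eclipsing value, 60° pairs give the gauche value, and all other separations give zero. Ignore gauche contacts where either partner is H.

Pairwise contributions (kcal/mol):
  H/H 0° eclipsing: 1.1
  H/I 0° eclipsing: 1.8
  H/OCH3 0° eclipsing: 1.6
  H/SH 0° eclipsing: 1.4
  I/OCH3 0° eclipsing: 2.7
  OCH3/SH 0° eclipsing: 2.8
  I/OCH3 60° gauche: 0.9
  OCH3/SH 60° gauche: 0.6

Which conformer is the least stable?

A (eclipsed): H(0°)/SH(0°) eclipsed 1.4; OCH3(120°)/H(120°) eclipsed 1.6; H(240°)/I(240°) eclipsed 1.8 → 4.8 kcal/mol.
B (staggered): OCH3(120°)/I(180°) gauche 0.9 → 0.9 kcal/mol.
A has the highest total (4.8 kcal/mol).

A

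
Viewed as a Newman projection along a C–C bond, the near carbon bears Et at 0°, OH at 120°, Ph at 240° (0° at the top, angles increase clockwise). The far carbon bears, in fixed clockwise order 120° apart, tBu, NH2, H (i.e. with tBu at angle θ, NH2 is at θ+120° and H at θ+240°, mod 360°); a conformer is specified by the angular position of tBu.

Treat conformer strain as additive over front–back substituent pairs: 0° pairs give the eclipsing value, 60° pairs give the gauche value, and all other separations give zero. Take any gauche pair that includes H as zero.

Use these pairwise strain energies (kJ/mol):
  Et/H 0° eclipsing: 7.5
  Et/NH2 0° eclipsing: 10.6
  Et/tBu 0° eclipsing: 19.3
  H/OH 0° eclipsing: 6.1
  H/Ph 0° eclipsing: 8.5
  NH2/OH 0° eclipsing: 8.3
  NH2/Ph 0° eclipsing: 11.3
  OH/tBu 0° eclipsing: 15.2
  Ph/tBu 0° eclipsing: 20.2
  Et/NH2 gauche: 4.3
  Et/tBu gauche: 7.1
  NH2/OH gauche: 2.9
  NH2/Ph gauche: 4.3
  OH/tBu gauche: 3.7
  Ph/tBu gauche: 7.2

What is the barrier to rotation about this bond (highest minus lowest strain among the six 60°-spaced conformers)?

tBu at 0° (eclipsed): Et(0°)/tBu(0°) eclipsed 19.3; OH(120°)/NH2(120°) eclipsed 8.3; Ph(240°)/H(240°) eclipsed 8.5 → 36.1 kJ/mol.
tBu at 60° (staggered): Et(0°)/tBu(60°) gauche 7.1; OH(120°)/tBu(60°) gauche 3.7; OH(120°)/NH2(180°) gauche 2.9; Ph(240°)/NH2(180°) gauche 4.3 → 18.0 kJ/mol.
tBu at 120° (eclipsed): Et(0°)/H(0°) eclipsed 7.5; OH(120°)/tBu(120°) eclipsed 15.2; Ph(240°)/NH2(240°) eclipsed 11.3 → 34.0 kJ/mol.
tBu at 180° (staggered): Et(0°)/NH2(300°) gauche 4.3; OH(120°)/tBu(180°) gauche 3.7; Ph(240°)/tBu(180°) gauche 7.2; Ph(240°)/NH2(300°) gauche 4.3 → 19.5 kJ/mol.
tBu at 240° (eclipsed): Et(0°)/NH2(0°) eclipsed 10.6; OH(120°)/H(120°) eclipsed 6.1; Ph(240°)/tBu(240°) eclipsed 20.2 → 36.9 kJ/mol.
tBu at 300° (staggered): Et(0°)/tBu(300°) gauche 7.1; Et(0°)/NH2(60°) gauche 4.3; OH(120°)/NH2(60°) gauche 2.9; Ph(240°)/tBu(300°) gauche 7.2 → 21.5 kJ/mol.
Max at 240° (36.9 kJ/mol), min at 60° (18.0 kJ/mol); barrier = 18.9 kJ/mol.

18.9 kJ/mol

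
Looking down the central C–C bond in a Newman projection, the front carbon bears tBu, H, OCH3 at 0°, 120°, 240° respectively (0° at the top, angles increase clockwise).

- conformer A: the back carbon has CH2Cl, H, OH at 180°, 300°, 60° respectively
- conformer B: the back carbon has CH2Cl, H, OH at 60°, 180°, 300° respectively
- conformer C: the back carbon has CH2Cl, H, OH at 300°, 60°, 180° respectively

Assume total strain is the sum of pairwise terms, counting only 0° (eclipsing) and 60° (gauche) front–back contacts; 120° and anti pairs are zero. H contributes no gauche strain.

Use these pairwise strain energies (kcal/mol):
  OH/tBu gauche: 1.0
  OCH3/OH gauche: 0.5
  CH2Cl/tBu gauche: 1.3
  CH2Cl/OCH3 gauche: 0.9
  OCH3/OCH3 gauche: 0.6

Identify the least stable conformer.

B

A (staggered): tBu–OH gauche, OCH3–CH2Cl gauche; 1.0 + 0.9 = 1.9 kcal/mol.
B (staggered): tBu–CH2Cl gauche, tBu–OH gauche, OCH3–OH gauche; 1.3 + 1.0 + 0.5 = 2.8 kcal/mol.
C (staggered): tBu–CH2Cl gauche, OCH3–CH2Cl gauche, OCH3–OH gauche; 1.3 + 0.9 + 0.5 = 2.7 kcal/mol.
B has the highest total (2.8 kcal/mol).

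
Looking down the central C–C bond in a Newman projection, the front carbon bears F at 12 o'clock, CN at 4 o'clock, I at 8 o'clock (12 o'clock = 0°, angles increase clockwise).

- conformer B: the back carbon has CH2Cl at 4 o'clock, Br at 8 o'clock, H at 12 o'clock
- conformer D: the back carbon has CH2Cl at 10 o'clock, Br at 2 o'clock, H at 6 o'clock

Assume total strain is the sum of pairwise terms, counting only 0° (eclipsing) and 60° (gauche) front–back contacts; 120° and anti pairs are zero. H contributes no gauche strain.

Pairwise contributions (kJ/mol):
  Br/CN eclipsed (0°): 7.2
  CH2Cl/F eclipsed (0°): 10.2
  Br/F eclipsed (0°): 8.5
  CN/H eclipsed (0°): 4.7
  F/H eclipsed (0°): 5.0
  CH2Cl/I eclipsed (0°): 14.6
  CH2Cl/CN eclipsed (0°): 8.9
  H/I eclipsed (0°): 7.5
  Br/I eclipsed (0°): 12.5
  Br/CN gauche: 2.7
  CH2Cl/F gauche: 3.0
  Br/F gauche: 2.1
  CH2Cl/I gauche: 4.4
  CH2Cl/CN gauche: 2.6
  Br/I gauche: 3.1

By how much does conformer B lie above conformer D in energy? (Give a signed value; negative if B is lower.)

B (eclipsed): F–H eclipsed, CN–CH2Cl eclipsed, I–Br eclipsed; 5.0 + 8.9 + 12.5 = 26.4 kJ/mol.
D (staggered): F–CH2Cl gauche, F–Br gauche, CN–Br gauche, I–CH2Cl gauche; 3.0 + 2.1 + 2.7 + 4.4 = 12.2 kJ/mol.
E(B) − E(D) = 26.4 − 12.2 = +14.2 kJ/mol.

+14.2 kJ/mol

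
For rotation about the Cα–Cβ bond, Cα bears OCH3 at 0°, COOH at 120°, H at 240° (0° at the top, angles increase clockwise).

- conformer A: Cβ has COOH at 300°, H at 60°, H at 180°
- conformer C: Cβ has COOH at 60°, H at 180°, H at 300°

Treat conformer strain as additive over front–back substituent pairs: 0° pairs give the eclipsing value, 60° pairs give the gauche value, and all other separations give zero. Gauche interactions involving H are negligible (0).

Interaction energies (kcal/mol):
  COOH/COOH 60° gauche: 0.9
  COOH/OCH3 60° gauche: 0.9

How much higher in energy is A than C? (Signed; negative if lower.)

A is staggered. OCH3 at 0° is gauche with COOH at 300° (0.9). Total 0.9 kcal/mol.
C is staggered. OCH3 at 0° is gauche with COOH at 60° (0.9); COOH at 120° is gauche with COOH at 60° (0.9). Total 1.8 kcal/mol.
E(A) − E(C) = 0.9 − 1.8 = -0.9 kcal/mol.

-0.9 kcal/mol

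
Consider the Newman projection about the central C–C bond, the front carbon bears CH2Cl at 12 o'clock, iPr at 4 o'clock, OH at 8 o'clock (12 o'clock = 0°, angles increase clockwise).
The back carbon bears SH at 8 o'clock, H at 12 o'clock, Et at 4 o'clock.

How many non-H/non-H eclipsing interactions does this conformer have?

2

Non-H eclipsing pairs: iPr(120°)/Et(120°); OH(240°)/SH(240°) — 2 interactions.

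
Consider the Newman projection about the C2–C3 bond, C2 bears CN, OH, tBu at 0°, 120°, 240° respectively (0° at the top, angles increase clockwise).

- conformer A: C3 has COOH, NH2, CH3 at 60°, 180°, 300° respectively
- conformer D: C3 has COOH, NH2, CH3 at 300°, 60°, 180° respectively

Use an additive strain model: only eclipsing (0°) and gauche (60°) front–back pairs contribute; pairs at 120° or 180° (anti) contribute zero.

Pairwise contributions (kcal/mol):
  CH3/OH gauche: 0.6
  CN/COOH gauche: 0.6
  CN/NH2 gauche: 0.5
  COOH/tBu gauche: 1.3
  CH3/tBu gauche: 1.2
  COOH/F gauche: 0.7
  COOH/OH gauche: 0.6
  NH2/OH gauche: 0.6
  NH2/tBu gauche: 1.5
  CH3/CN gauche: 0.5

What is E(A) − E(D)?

A is staggered. CN at 0° is gauche with COOH at 60° (0.6); CN at 0° is gauche with CH3 at 300° (0.5); OH at 120° is gauche with COOH at 60° (0.6); OH at 120° is gauche with NH2 at 180° (0.6); tBu at 240° is gauche with NH2 at 180° (1.5); tBu at 240° is gauche with CH3 at 300° (1.2). Total 5.0 kcal/mol.
D is staggered. CN at 0° is gauche with COOH at 300° (0.6); CN at 0° is gauche with NH2 at 60° (0.5); OH at 120° is gauche with NH2 at 60° (0.6); OH at 120° is gauche with CH3 at 180° (0.6); tBu at 240° is gauche with COOH at 300° (1.3); tBu at 240° is gauche with CH3 at 180° (1.2). Total 4.8 kcal/mol.
E(A) − E(D) = 5.0 − 4.8 = +0.2 kcal/mol.

+0.2 kcal/mol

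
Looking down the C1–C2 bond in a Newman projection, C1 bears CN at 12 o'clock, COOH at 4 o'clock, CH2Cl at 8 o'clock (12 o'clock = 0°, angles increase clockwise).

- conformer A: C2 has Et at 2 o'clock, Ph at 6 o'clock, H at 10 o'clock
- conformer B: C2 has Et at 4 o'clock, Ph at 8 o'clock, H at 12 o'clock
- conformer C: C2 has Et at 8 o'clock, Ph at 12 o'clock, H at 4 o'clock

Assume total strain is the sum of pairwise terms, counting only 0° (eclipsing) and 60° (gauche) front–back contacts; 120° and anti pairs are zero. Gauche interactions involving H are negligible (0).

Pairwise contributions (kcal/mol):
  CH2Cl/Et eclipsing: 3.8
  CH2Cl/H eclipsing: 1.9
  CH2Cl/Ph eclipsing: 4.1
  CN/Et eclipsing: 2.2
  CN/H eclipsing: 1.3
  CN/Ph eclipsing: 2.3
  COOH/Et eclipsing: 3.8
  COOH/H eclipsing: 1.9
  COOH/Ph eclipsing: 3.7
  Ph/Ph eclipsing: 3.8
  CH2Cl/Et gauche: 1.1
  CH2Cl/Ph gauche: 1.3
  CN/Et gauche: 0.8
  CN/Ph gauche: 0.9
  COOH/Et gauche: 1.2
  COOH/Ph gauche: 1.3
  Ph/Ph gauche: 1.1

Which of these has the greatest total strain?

A (staggered): CN(0°)/Et(60°) gauche 0.8; COOH(120°)/Et(60°) gauche 1.2; COOH(120°)/Ph(180°) gauche 1.3; CH2Cl(240°)/Ph(180°) gauche 1.3 → 4.6 kcal/mol.
B (eclipsed): CN(0°)/H(0°) eclipsed 1.3; COOH(120°)/Et(120°) eclipsed 3.8; CH2Cl(240°)/Ph(240°) eclipsed 4.1 → 9.2 kcal/mol.
C (eclipsed): CN(0°)/Ph(0°) eclipsed 2.3; COOH(120°)/H(120°) eclipsed 1.9; CH2Cl(240°)/Et(240°) eclipsed 3.8 → 8.0 kcal/mol.
B has the highest total (9.2 kcal/mol).

B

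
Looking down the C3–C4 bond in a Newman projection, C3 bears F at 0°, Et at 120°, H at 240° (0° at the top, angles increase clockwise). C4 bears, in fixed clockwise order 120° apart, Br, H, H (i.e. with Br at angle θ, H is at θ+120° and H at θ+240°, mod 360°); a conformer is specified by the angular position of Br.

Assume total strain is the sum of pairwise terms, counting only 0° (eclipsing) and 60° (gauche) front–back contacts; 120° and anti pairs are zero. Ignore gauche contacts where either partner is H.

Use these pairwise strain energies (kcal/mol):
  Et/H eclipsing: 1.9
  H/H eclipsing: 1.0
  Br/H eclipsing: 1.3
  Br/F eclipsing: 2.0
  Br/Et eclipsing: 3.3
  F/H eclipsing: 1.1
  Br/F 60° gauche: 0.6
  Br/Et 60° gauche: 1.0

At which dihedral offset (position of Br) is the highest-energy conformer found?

Br at 0° (eclipsed): F(0°)/Br(0°) eclipsed 2.0; Et(120°)/H(120°) eclipsed 1.9; H(240°)/H(240°) eclipsed 1.0 → 4.9 kcal/mol.
Br at 60° (staggered): F(0°)/Br(60°) gauche 0.6; Et(120°)/Br(60°) gauche 1.0 → 1.6 kcal/mol.
Br at 120° (eclipsed): F(0°)/H(0°) eclipsed 1.1; Et(120°)/Br(120°) eclipsed 3.3; H(240°)/H(240°) eclipsed 1.0 → 5.4 kcal/mol.
Br at 180° (staggered): Et(120°)/Br(180°) gauche 1.0 → 1.0 kcal/mol.
Br at 240° (eclipsed): F(0°)/H(0°) eclipsed 1.1; Et(120°)/H(120°) eclipsed 1.9; H(240°)/Br(240°) eclipsed 1.3 → 4.3 kcal/mol.
Br at 300° (staggered): F(0°)/Br(300°) gauche 0.6 → 0.6 kcal/mol.
The maximum (5.4 kcal/mol) occurs with Br at 120°.

120°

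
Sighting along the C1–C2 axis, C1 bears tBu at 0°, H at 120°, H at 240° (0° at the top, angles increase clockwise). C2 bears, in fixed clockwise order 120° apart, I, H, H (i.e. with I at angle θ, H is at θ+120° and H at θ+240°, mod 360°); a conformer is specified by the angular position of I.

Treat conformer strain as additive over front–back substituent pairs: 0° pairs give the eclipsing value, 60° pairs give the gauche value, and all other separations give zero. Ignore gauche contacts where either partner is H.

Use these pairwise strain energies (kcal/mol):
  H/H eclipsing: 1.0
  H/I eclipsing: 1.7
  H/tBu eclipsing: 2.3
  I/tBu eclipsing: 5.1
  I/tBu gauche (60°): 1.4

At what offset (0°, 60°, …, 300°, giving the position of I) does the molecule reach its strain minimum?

I at 0° is eclipsed. tBu at 0° is eclipsed with I at 0° (5.1); H at 120° is eclipsed with H at 120° (1.0); H at 240° is eclipsed with H at 240° (1.0). Total 7.1 kcal/mol.
I at 60° is staggered. tBu at 0° is gauche with I at 60° (1.4). Total 1.4 kcal/mol.
I at 120° is eclipsed. tBu at 0° is eclipsed with H at 0° (2.3); H at 120° is eclipsed with I at 120° (1.7); H at 240° is eclipsed with H at 240° (1.0). Total 5.0 kcal/mol.
I at 180° (staggered): no non-H gauche contacts → 0.0 kcal/mol.
I at 240° is eclipsed. tBu at 0° is eclipsed with H at 0° (2.3); H at 120° is eclipsed with H at 120° (1.0); H at 240° is eclipsed with I at 240° (1.7). Total 5.0 kcal/mol.
I at 300° is staggered. tBu at 0° is gauche with I at 300° (1.4). Total 1.4 kcal/mol.
The minimum (0.0 kcal/mol) occurs with I at 180°.

180°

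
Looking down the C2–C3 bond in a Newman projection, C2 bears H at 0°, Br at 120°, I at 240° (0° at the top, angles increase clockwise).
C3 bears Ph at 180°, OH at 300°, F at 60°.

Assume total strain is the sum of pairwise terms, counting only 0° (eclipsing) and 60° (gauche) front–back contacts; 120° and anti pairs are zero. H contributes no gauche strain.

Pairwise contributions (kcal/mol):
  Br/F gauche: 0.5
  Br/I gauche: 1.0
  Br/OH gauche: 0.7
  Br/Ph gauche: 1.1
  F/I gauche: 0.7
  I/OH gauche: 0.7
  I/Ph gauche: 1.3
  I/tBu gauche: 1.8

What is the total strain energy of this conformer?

This conformer is staggered. Br at 120° is gauche with Ph at 180° (1.1); Br at 120° is gauche with F at 60° (0.5); I at 240° is gauche with Ph at 180° (1.3); I at 240° is gauche with OH at 300° (0.7). Total 3.6 kcal/mol.

3.6 kcal/mol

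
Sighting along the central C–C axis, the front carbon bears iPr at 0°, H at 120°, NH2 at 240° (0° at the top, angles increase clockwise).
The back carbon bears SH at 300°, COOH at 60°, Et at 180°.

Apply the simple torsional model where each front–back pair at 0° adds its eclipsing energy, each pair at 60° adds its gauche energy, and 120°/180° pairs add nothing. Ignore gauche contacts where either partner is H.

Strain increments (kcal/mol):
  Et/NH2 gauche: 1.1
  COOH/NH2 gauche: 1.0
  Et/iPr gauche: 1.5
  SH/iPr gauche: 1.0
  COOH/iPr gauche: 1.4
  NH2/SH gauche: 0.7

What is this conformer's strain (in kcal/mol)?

4.2 kcal/mol

This conformer is staggered. iPr at 0° is gauche with SH at 300° (1.0); iPr at 0° is gauche with COOH at 60° (1.4); NH2 at 240° is gauche with SH at 300° (0.7); NH2 at 240° is gauche with Et at 180° (1.1). Total 4.2 kcal/mol.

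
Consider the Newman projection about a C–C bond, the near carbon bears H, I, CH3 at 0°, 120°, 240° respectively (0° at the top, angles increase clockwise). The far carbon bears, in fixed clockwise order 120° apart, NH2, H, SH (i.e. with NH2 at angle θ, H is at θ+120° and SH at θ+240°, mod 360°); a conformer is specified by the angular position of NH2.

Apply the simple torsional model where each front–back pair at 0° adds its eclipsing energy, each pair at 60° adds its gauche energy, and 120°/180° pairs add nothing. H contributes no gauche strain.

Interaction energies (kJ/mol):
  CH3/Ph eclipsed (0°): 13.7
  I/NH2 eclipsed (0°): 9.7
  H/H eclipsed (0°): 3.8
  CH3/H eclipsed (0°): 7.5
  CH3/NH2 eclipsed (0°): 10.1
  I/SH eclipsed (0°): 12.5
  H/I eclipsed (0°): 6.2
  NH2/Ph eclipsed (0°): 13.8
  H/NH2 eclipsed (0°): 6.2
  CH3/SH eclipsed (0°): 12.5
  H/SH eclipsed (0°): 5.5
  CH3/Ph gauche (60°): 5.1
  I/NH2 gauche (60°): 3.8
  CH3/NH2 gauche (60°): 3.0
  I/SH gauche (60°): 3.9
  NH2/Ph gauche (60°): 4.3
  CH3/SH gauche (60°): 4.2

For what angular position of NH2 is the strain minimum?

60°

NH2 at 0° (eclipsed): H–NH2 eclipsed, I–H eclipsed, CH3–SH eclipsed; 6.2 + 6.2 + 12.5 = 24.9 kJ/mol.
NH2 at 60° (staggered): I–NH2 gauche, CH3–SH gauche; 3.8 + 4.2 = 8.0 kJ/mol.
NH2 at 120° (eclipsed): H–SH eclipsed, I–NH2 eclipsed, CH3–H eclipsed; 5.5 + 9.7 + 7.5 = 22.7 kJ/mol.
NH2 at 180° (staggered): I–NH2 gauche, I–SH gauche, CH3–NH2 gauche; 3.8 + 3.9 + 3.0 = 10.7 kJ/mol.
NH2 at 240° (eclipsed): H–H eclipsed, I–SH eclipsed, CH3–NH2 eclipsed; 3.8 + 12.5 + 10.1 = 26.4 kJ/mol.
NH2 at 300° (staggered): I–SH gauche, CH3–NH2 gauche, CH3–SH gauche; 3.9 + 3.0 + 4.2 = 11.1 kJ/mol.
The minimum (8.0 kJ/mol) occurs with NH2 at 60°.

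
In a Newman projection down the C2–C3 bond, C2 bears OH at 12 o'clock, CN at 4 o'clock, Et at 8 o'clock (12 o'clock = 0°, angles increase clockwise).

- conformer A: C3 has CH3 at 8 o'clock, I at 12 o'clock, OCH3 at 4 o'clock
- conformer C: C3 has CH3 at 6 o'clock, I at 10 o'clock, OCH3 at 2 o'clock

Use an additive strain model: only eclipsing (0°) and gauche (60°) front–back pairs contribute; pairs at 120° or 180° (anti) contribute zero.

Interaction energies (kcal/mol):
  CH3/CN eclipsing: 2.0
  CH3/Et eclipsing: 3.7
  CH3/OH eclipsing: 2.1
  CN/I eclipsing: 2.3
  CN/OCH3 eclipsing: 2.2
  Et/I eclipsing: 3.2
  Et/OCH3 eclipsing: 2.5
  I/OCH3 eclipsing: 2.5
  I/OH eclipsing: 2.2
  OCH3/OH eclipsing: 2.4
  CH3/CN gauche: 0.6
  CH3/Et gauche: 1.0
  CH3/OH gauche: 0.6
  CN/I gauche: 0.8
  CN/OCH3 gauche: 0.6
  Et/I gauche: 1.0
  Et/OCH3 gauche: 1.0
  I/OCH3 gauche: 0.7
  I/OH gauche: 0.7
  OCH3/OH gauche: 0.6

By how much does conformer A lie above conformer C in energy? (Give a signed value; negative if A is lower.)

+3.6 kcal/mol

A is eclipsed. OH at 0° is eclipsed with I at 0° (2.2); CN at 120° is eclipsed with OCH3 at 120° (2.2); Et at 240° is eclipsed with CH3 at 240° (3.7). Total 8.1 kcal/mol.
C is staggered. OH at 0° is gauche with I at 300° (0.7); OH at 0° is gauche with OCH3 at 60° (0.6); CN at 120° is gauche with CH3 at 180° (0.6); CN at 120° is gauche with OCH3 at 60° (0.6); Et at 240° is gauche with CH3 at 180° (1.0); Et at 240° is gauche with I at 300° (1.0). Total 4.5 kcal/mol.
E(A) − E(C) = 8.1 − 4.5 = +3.6 kcal/mol.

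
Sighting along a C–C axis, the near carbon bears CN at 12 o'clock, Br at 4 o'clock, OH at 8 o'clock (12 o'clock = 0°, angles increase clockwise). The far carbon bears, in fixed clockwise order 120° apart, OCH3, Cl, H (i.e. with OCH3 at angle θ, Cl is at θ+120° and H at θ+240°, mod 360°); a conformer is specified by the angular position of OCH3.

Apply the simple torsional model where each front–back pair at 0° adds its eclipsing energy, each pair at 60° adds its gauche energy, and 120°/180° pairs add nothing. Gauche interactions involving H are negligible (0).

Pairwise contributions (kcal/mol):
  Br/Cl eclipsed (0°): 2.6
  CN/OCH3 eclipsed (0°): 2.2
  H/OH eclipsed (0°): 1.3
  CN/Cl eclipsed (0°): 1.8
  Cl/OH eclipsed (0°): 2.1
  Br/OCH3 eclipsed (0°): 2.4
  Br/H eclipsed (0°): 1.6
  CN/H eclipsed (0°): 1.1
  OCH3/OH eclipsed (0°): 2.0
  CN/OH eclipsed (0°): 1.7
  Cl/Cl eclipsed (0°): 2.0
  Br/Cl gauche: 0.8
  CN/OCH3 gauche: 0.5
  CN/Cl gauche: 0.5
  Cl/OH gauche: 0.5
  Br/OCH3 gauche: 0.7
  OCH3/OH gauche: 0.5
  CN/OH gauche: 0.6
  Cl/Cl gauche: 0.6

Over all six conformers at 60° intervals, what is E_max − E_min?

OCH3 at 0° (eclipsed): CN(0°)/OCH3(0°) eclipsed 2.2; Br(120°)/Cl(120°) eclipsed 2.6; OH(240°)/H(240°) eclipsed 1.3 → 6.1 kcal/mol.
OCH3 at 60° (staggered): CN(0°)/OCH3(60°) gauche 0.5; Br(120°)/OCH3(60°) gauche 0.7; Br(120°)/Cl(180°) gauche 0.8; OH(240°)/Cl(180°) gauche 0.5 → 2.5 kcal/mol.
OCH3 at 120° (eclipsed): CN(0°)/H(0°) eclipsed 1.1; Br(120°)/OCH3(120°) eclipsed 2.4; OH(240°)/Cl(240°) eclipsed 2.1 → 5.6 kcal/mol.
OCH3 at 180° (staggered): CN(0°)/Cl(300°) gauche 0.5; Br(120°)/OCH3(180°) gauche 0.7; OH(240°)/OCH3(180°) gauche 0.5; OH(240°)/Cl(300°) gauche 0.5 → 2.2 kcal/mol.
OCH3 at 240° (eclipsed): CN(0°)/Cl(0°) eclipsed 1.8; Br(120°)/H(120°) eclipsed 1.6; OH(240°)/OCH3(240°) eclipsed 2.0 → 5.4 kcal/mol.
OCH3 at 300° (staggered): CN(0°)/OCH3(300°) gauche 0.5; CN(0°)/Cl(60°) gauche 0.5; Br(120°)/Cl(60°) gauche 0.8; OH(240°)/OCH3(300°) gauche 0.5 → 2.3 kcal/mol.
Max at 0° (6.1 kcal/mol), min at 180° (2.2 kcal/mol); barrier = 3.9 kcal/mol.

3.9 kcal/mol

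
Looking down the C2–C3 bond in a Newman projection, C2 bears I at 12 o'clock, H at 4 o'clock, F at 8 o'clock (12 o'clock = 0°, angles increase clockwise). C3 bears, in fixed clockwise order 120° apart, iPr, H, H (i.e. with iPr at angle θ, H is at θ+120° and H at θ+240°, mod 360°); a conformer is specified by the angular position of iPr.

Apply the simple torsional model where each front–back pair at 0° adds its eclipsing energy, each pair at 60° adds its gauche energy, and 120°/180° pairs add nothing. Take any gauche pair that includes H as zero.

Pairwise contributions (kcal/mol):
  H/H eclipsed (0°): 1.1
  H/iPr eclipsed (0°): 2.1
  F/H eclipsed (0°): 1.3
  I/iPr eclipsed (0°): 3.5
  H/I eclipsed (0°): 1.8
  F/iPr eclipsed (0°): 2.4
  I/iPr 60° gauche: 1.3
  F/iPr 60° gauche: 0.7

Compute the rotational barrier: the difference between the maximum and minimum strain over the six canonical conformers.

iPr at 0° (eclipsed): I–iPr eclipsed, H–H eclipsed, F–H eclipsed; 3.5 + 1.1 + 1.3 = 5.9 kcal/mol.
iPr at 60° (staggered): I–iPr gauche; 1.3 = 1.3 kcal/mol.
iPr at 120° (eclipsed): I–H eclipsed, H–iPr eclipsed, F–H eclipsed; 1.8 + 2.1 + 1.3 = 5.2 kcal/mol.
iPr at 180° (staggered): F–iPr gauche; 0.7 = 0.7 kcal/mol.
iPr at 240° (eclipsed): I–H eclipsed, H–H eclipsed, F–iPr eclipsed; 1.8 + 1.1 + 2.4 = 5.3 kcal/mol.
iPr at 300° (staggered): I–iPr gauche, F–iPr gauche; 1.3 + 0.7 = 2.0 kcal/mol.
Max at 0° (5.9 kcal/mol), min at 180° (0.7 kcal/mol); barrier = 5.2 kcal/mol.

5.2 kcal/mol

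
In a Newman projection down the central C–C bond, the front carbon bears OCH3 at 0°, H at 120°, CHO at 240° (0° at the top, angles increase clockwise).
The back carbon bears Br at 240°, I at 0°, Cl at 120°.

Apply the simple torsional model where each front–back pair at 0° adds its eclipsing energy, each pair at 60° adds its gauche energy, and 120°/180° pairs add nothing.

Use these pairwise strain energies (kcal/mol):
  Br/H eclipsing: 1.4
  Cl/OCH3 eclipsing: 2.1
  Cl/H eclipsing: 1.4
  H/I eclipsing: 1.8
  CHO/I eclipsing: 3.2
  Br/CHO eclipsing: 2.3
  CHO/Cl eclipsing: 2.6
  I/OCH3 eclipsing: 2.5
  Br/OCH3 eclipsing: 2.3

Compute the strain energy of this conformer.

6.2 kcal/mol

This conformer (eclipsed): OCH3–I eclipsed, H–Cl eclipsed, CHO–Br eclipsed; 2.5 + 1.4 + 2.3 = 6.2 kcal/mol.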